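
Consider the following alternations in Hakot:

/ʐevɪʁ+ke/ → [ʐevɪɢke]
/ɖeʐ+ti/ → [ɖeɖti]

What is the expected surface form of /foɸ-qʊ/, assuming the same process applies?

The data show regressive manner assimilation: /ʁ/ → [ɢ] before /k/; /ʐ/ → [ɖ] before /t/. In each pair only manner changes, matching the following consonant, while place and voice stay constant.
/ɸ/ is a voiceless bilabial fricative. The following trigger /q/ is a stop, so /ɸ/ must become a stop as well.
A voiceless bilabial stop is [p], so the surface segment is [p].

[fopqʊ]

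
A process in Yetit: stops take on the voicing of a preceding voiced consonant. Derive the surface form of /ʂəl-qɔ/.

[ʂəlɢɔ]

The rule targets /q/ (voiceless uvular stop), which sits after the trigger /l/ (voiced).
The voiced uvular stop is [ɢ], so /q/ → [ɢ].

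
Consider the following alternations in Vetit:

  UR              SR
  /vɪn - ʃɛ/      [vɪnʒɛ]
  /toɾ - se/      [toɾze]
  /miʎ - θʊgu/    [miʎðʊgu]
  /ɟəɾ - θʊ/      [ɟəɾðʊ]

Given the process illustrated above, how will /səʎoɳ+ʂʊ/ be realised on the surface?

[səʎoɳʐʊ]

The data show progressive voicing assimilation: /ʃ/ → [ʒ] after /n/; /s/ → [z] after /ɾ/; /θ/ → [ð] after /ʎ/; /θ/ → [ð] after /ɾ/. In each pair only voicing changes, matching the preceding consonant, while place and manner stay constant.
The rule targets /ʂ/ (voiceless retroflex fricative), which sits after the trigger /ɳ/ (voiced).
The voiced retroflex fricative is [ʐ], so /ʂ/ → [ʐ].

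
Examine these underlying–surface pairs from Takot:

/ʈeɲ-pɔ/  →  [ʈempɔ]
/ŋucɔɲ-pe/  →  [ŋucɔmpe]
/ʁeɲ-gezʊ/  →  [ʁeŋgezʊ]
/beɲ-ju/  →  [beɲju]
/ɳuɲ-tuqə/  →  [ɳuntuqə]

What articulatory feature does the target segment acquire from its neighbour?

Comparing underlying and surface forms, /ɲ/ → [m] is the alternation; the neighbouring /p/ is constant.
/ɲ/ is palatal while /p/ is bilabial; the output [m] is bilabial, matching the trigger — so the feature that spreads is place.
Checking the remaining alternations: /ɲ/ → [ŋ] before /g/ (palatal → velar, matching velar); /ɲ/ → [n] before /t/ (palatal → alveolar, matching alveolar) — only place changes, and always toward the following segment.
Nothing changes in [beɲju]: there the adjacent consonants already agree in place (/ɲ/ and /j/ are both palatal), so this form is consistent with the same rule.

place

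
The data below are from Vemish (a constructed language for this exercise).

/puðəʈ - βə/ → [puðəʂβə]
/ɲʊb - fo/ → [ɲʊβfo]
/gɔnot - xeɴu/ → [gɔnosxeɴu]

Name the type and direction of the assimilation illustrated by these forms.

Underlying /ʈ/ is realised as [ʂ] next to /β/; /β/ itself does not change.
The change stop → fricative matches the manner of the following /β/, identifying this as manner assimilation.
Place and voice are unchanged, so the assimilation is partial, not total.
Checking the remaining alternations: /b/ → [β] before /f/ (stop → fricative, matching a fricative); /t/ → [s] before /x/ (stop → fricative, matching a fricative) — only manner changes, and always toward the following segment.
Since the segment that changes precedes the conditioning segment, the assimilation is regressive.

regressive manner assimilation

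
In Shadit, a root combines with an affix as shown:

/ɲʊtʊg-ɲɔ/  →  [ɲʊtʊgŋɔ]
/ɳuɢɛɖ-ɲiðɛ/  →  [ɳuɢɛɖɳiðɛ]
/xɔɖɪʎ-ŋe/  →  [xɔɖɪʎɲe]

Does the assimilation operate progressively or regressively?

progressive

Comparing underlying and surface forms, /ɲ/ → [ŋ] is the alternation; the neighbouring /g/ is constant.
/ɲ/ is palatal while /g/ is velar; the output [ŋ] is velar, matching the trigger — so the feature that spreads is place.
Checking the remaining alternations: /ɲ/ → [ɳ] after /ɖ/ (palatal → retroflex, matching retroflex); /ŋ/ → [ɲ] after /ʎ/ (velar → palatal, matching palatal) — only place changes, and always toward the preceding segment.
The trigger is the preceding segment, so the direction is progressive (perseverative).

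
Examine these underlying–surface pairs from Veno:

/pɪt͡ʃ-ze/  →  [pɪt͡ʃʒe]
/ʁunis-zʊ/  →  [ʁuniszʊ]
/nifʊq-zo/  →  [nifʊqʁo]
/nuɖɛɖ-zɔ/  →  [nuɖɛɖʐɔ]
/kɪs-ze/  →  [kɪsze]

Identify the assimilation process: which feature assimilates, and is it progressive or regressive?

Comparing underlying and surface forms, /z/ → [ʒ] is the alternation; the neighbouring /t͡ʃ/ is constant.
/z/ is alveolar while /t͡ʃ/ is postalveolar; the output [ʒ] is postalveolar, matching the trigger — so the feature that spreads is place.
Manner and voice are unchanged, so the assimilation is partial, not total.
The other alternating forms pattern the same way: /z/ → [ʁ] after /q/ (alveolar → uvular, matching uvular); /z/ → [ʐ] after /ɖ/ (alveolar → retroflex, matching retroflex) — only place changes, and always toward the preceding segment.
Nothing changes in [ʁuniszʊ], [kɪsze]: there the adjacent consonants already agree in place (/z/ and /s/ are both alveolar; /z/ and /s/ are both alveolar), so these forms are consistent with the same rule.
The trigger is the preceding segment, so the direction is progressive (perseverative).

progressive place assimilation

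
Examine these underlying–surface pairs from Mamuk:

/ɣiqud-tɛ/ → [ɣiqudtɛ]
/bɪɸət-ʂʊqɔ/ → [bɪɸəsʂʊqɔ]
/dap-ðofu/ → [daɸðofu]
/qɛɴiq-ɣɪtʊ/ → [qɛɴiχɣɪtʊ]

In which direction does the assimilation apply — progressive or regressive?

Comparing underlying and surface forms, /t/ → [s] is the alternation; the neighbouring /ʂ/ is constant.
/t/ is a stop while /ʂ/ is a fricative; the output [s] is a fricative, matching the trigger — so the feature that spreads is manner.
Checking the remaining alternations: /p/ → [ɸ] before /ð/ (stop → fricative, matching a fricative); /q/ → [χ] before /ɣ/ (stop → fricative, matching a fricative) — only manner changes, and always toward the following segment.
Nothing changes in [ɣiqudtɛ]: there the adjacent consonants already agree in manner (/d/ and /t/ are both stops), so this form is consistent with the same rule.
The trigger is the following segment, so the direction is regressive (anticipatory).

regressive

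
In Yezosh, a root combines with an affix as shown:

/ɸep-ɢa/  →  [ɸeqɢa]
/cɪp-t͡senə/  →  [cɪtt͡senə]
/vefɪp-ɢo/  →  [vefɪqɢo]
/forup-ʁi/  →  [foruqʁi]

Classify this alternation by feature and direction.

regressive place assimilation

The segment that alternates is /p/, which surfaces as [q] when adjacent to /ɢ/.
The change bilabial → uvular matches the place of the following /ɢ/, identifying this as place assimilation.
Manner and voice are unchanged, so the assimilation is partial, not total.
Checking the remaining alternations: /p/ → [t] before /t͡s/ (bilabial → alveolar, matching alveolar); /p/ → [q] before /ʁ/ (bilabial → uvular, matching uvular) — only place changes, and always toward the following segment.
Since the segment that changes precedes the conditioning segment, the assimilation is regressive.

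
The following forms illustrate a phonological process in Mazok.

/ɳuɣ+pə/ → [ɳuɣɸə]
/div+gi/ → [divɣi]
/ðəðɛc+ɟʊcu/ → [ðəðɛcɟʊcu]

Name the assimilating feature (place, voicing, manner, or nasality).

manner

The segment that alternates is /p/, which surfaces as [ɸ] when adjacent to /ɣ/.
The change stop → fricative matches the manner of the preceding /ɣ/, identifying this as manner assimilation.
The other alternating form patterns the same way: /g/ → [ɣ] after /v/ (stop → fricative, matching a fricative) — only manner changes, and always toward the preceding segment.
No alternation appears in [ðəðɛcɟʊcu]: there the adjacent consonants already agree in manner (/ɟ/ and /c/ are both stops), so this form is consistent with the same rule.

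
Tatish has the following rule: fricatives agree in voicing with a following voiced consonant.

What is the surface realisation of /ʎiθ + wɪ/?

[ʎiðwɪ]

/θ/ is a voiceless dental fricative. The following trigger /w/ is voiced, so /θ/ must become voiced as well.
The voiced dental fricative is [ð], so /θ/ → [ð].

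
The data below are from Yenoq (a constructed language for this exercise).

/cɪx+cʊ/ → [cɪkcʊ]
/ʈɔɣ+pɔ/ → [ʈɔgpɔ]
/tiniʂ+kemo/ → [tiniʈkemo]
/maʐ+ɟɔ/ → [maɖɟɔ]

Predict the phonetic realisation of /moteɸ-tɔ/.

The data show regressive manner assimilation: /x/ → [k] before /c/; /ɣ/ → [g] before /p/; /ʂ/ → [ʈ] before /k/; /ʐ/ → [ɖ] before /ɟ/. In each pair only manner changes, matching the following consonant, while place and voice stay constant.
/ɸ/ is a voiceless bilabial fricative. The following trigger /t/ is a stop, so /ɸ/ must become a stop as well.
Changing only its manner to stop gives [p] — the voiceless bilabial stop.

[moteptɔ]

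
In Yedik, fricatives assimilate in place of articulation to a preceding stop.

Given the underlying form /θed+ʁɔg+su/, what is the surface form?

/ʁ/ is a voiced uvular fricative. The preceding trigger /d/ is alveolar, so /ʁ/ must become alveolar as well.
A voiced alveolar fricative is [z], so the surface segment is [z].
The same rule applies at the second boundary: /s/ → [x] next to /g/.

[θedzɔgxu]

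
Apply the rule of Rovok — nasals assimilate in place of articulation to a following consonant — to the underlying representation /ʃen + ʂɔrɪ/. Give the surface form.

/n/ is a voiced alveolar nasal. The following trigger /ʂ/ is retroflex, so /n/ must become retroflex as well.
A voiced retroflex nasal is [ɳ], so the surface segment is [ɳ].

[ʃeɳʂɔrɪ]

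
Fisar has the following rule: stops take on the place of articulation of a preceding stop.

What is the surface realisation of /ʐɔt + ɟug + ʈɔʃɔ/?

The rule targets /ɟ/ (voiced palatal stop), which sits after the trigger /t/ (alveolar).
Changing only its place to alveolar gives [d] — the voiced alveolar stop.
At the second juncture, /ʈ/ likewise becomes [k] adjacent to /g/.

[ʐɔtdugkɔʃɔ]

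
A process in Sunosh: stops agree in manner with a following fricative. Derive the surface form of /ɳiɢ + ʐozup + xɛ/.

[ɳiʁʐozuɸxɛ]

/ɢ/ is a voiced uvular stop. The following trigger /ʐ/ is a fricative, so /ɢ/ must become a fricative as well.
A voiced uvular fricative is [ʁ], so the surface segment is [ʁ].
The same rule applies at the second boundary: /p/ → [ɸ] next to /x/.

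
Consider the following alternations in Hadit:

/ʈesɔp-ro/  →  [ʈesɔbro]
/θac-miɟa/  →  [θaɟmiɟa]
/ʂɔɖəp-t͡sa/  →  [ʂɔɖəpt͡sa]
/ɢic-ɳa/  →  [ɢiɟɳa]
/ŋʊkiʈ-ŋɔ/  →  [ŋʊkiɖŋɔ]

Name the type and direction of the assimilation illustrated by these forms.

Underlying /p/ is realised as [b] next to /r/; /r/ itself does not change.
The change voiceless → voiced matches the voicing of the following /r/, identifying this as voicing assimilation.
Place and manner are unchanged, so the assimilation is partial, not total.
The same holds elsewhere in the data: /c/ → [ɟ] before /m/ (voiceless → voiced, matching voiced); /c/ → [ɟ] before /ɳ/ (voiceless → voiced, matching voiced); /ʈ/ → [ɖ] before /ŋ/ (voiceless → voiced, matching voiced) — only voicing changes, and always toward the following segment.
No alternation appears in [ʂɔɖəpt͡sa]: there the adjacent consonants already agree in voicing (/p/ and /t͡s/ are both voiceless), so this form is consistent with the same rule.
Since the segment that changes precedes the conditioning segment, the assimilation is regressive.

regressive voicing assimilation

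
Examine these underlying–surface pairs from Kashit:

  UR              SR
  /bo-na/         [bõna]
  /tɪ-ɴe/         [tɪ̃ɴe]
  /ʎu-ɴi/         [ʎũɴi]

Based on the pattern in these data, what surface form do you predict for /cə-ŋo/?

The data show regressive nasality assimilation (vowel nasalisation): /o/ → [õ] before /n/; /ɪ/ → [ɪ̃] before /ɴ/; /u/ → [ũ] before /ɴ/ — a vowel is nasalised by an immediately following nasal consonant.
The vowel /ə/ is adjacent to the following nasal /ŋ/, so it acquires [+nasal] and surfaces as [ə̃].

[cə̃ŋo]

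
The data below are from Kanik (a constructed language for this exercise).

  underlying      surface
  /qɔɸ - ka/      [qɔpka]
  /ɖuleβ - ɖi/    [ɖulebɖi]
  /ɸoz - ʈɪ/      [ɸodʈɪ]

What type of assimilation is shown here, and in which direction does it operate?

Underlying /ɸ/ is realised as [p] next to /k/; /k/ itself does not change.
/ɸ/ is a fricative while /k/ is a stop; the output [p] is a stop, matching the trigger — so the feature that spreads is manner.
Place and voice are unchanged, so the assimilation is partial, not total.
The other alternating forms pattern the same way: /β/ → [b] before /ɖ/ (fricative → stop, matching a stop); /z/ → [d] before /ʈ/ (fricative → stop, matching a stop) — only manner changes, and always toward the following segment.
The trigger is the following segment, so the direction is regressive (anticipatory).

regressive manner assimilation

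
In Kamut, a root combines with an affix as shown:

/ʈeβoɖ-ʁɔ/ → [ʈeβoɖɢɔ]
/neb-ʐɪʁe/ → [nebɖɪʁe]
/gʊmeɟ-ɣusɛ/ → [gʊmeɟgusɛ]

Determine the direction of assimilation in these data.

progressive

Comparing underlying and surface forms, /ʁ/ → [ɢ] is the alternation; the neighbouring /ɖ/ is constant.
The change fricative → stop matches the manner of the preceding /ɖ/, identifying this as manner assimilation.
The other alternating forms pattern the same way: /ʐ/ → [ɖ] after /b/ (fricative → stop, matching a stop); /ɣ/ → [g] after /ɟ/ (fricative → stop, matching a stop) — only manner changes, and always toward the preceding segment.
The trigger is the preceding segment, so the direction is progressive (perseverative).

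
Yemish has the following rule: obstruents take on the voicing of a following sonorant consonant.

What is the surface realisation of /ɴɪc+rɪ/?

The rule targets /c/ (voiceless palatal stop), which sits before the trigger /r/ (voiced).
Changing only its voicing to voiced gives [ɟ] — the voiced palatal stop.

[ɴɪɟrɪ]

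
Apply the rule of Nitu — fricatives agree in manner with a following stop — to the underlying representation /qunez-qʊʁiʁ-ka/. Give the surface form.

/z/ is a voiced alveolar fricative. The following trigger /q/ is a stop, so /z/ must become a stop as well.
The voiced alveolar stop is [d], so /z/ → [d].
At the second juncture, /ʁ/ likewise becomes [ɢ] adjacent to /k/.

[qunedqʊʁiɢka]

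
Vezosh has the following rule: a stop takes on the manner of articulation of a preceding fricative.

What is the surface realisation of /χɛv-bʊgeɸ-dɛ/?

/b/ is a voiced bilabial stop. The preceding trigger /v/ is a fricative, so /b/ must become a fricative as well.
A voiced bilabial fricative is [β], so the surface segment is [β].
At the second juncture, /d/ likewise becomes [z] adjacent to /ɸ/.

[χɛvβʊgeɸzɛ]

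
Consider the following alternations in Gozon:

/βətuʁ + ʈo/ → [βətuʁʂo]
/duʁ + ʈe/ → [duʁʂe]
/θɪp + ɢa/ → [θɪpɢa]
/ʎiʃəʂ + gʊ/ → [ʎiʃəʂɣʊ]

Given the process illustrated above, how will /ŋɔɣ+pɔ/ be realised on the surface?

[ŋɔɣɸɔ]

The data show progressive manner assimilation: /ʈ/ → [ʂ] after /ʁ/; /g/ → [ɣ] after /ʂ/. In each pair only manner changes, matching the preceding consonant, while place and voice stay constant.
Nothing changes in [θɪpɢa]: there the adjacent consonants already agree in manner (/ɢ/ and /p/ are both stops), so this form is consistent with the same rule.
/p/ is a voiceless bilabial stop. The preceding trigger /ɣ/ is a fricative, so /p/ must become a fricative as well.
A voiceless bilabial fricative is [ɸ], so the surface segment is [ɸ].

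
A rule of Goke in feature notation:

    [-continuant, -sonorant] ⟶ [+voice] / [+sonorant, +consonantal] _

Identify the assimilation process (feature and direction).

The target ([-continuant, -sonorant], stops) acquires [+voice] next to a sonorant consonant ([+sonorant, +consonantal]) — it takes on the voicing of its neighbour, so the feature that spreads is voicing.
The conditioning segment sits to the left of the focus bar, meaning the trigger precedes the segment that changes — progressive assimilation.

progressive voicing assimilation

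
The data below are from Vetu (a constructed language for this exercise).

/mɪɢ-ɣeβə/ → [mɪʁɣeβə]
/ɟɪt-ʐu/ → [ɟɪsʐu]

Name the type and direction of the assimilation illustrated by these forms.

The segment that alternates is /ɢ/, which surfaces as [ʁ] when adjacent to /ɣ/.
/ɢ/ is a stop while /ɣ/ is a fricative; the output [ʁ] is a fricative, matching the trigger — so the feature that spreads is manner.
Place and voice are unchanged, so the assimilation is partial, not total.
Checking the remaining alternation: /t/ → [s] before /ʐ/ (stop → fricative, matching a fricative) — only manner changes, and always toward the following segment.
The trigger is the following segment, so the direction is regressive (anticipatory).

regressive manner assimilation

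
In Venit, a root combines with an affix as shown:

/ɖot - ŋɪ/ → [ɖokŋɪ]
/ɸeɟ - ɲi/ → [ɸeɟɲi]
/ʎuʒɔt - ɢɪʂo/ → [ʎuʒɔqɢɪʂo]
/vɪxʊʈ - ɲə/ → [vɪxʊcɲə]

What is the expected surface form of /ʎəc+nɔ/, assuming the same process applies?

[ʎətnɔ]

The data show regressive place assimilation: /t/ → [k] before /ŋ/; /t/ → [q] before /ɢ/; /ʈ/ → [c] before /ɲ/. In each pair only place changes, matching the following consonant, while manner and voice stay constant.
Nothing changes in [ɸeɟɲi]: there the adjacent consonants already agree in place (/ɟ/ and /ɲ/ are both palatal), so this form is consistent with the same rule.
The rule targets /c/ (voiceless palatal stop), which sits before the trigger /n/ (alveolar).
The voiceless alveolar stop is [t], so /c/ → [t].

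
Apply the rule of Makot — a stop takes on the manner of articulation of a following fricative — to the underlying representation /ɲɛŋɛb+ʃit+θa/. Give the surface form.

[ɲɛŋɛβʃisθa]

The rule targets /b/ (voiced bilabial stop), which sits before the trigger /ʃ/ (fricative).
A voiced bilabial fricative is [β], so the surface segment is [β].
At the second juncture, /t/ likewise becomes [s] adjacent to /θ/.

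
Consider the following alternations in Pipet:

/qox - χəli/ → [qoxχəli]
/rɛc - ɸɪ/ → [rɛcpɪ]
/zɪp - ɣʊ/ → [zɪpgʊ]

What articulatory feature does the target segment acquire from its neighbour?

manner

The segment that alternates is /ɸ/, which surfaces as [p] when adjacent to /c/.
/ɸ/ is a fricative while /c/ is a stop; the output [p] is a stop, matching the trigger — so the feature that spreads is manner.
The same holds elsewhere in the data: /ɣ/ → [g] after /p/ (fricative → stop, matching a stop) — only manner changes, and always toward the preceding segment.
Nothing changes in [qoxχəli]: there the adjacent consonants already agree in manner (/χ/ and /x/ are both fricatives), so this form is consistent with the same rule.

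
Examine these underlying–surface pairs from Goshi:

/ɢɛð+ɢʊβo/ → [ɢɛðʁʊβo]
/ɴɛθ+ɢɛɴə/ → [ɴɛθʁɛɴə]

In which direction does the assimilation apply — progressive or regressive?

progressive

Comparing underlying and surface forms, /ɢ/ → [ʁ] is the alternation; the neighbouring /ð/ is constant.
/ɢ/ is a stop while /ð/ is a fricative; the output [ʁ] is a fricative, matching the trigger — so the feature that spreads is manner.
Checking the remaining alternation: /ɢ/ → [ʁ] after /θ/ (stop → fricative, matching a fricative) — only manner changes, and always toward the preceding segment.
The trigger is the preceding segment, so the direction is progressive (perseverative).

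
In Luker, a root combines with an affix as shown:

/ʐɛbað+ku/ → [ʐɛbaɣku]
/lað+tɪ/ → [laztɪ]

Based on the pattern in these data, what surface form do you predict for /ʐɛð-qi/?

The data show regressive place assimilation: /ð/ → [ɣ] before /k/; /ð/ → [z] before /t/. In each pair only place changes, matching the following consonant, while manner and voice stay constant.
/ð/ is a voiced dental fricative. The following trigger /q/ is uvular, so /ð/ must become uvular as well.
The voiced uvular fricative is [ʁ], so /ð/ → [ʁ].

[ʐɛʁqi]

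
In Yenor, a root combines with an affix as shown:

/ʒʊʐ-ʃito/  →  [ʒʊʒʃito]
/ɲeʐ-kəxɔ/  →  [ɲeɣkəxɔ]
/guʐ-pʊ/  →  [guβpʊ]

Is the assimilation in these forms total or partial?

partial assimilation

The segment that alternates is /ʐ/, which surfaces as [ʒ] when adjacent to /ʃ/.
The change retroflex → postalveolar matches the place of the following /ʃ/, identifying this as place assimilation.
Manner and voice are unchanged, so the assimilation is partial, not total.
The same holds elsewhere in the data: /ʐ/ → [ɣ] before /k/ (retroflex → velar, matching velar); /ʐ/ → [β] before /p/ (retroflex → bilabial, matching bilabial) — only place changes, and always toward the following segment.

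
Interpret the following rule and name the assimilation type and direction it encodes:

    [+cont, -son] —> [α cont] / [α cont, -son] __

The rule copies [cont] (continuancy) from the environment onto the target fricatives; since [±cont] encodes the stop/fricative manner contrast, the assimilating dimension is manner.
Since the environment is written before the underscore, the trigger precedes the target; the direction is progressive.

progressive manner assimilation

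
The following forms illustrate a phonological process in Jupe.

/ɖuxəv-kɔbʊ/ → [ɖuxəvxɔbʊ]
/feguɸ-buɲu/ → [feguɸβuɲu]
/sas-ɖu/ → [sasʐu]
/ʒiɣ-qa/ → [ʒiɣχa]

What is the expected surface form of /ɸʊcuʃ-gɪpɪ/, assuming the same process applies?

The data show progressive manner assimilation: /k/ → [x] after /v/; /b/ → [β] after /ɸ/; /ɖ/ → [ʐ] after /s/; /q/ → [χ] after /ɣ/. In each pair only manner changes, matching the preceding consonant, while place and voice stay constant.
/g/ is a voiced velar stop. The preceding trigger /ʃ/ is a fricative, so /g/ must become a fricative as well.
Changing only its manner to fricative gives [ɣ] — the voiced velar fricative.

[ɸʊcuʃɣɪpɪ]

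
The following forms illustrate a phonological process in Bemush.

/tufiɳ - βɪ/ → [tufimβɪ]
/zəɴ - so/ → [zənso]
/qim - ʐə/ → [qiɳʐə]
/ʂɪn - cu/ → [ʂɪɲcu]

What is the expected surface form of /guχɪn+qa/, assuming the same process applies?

The data show regressive place assimilation: /ɳ/ → [m] before /β/; /ɴ/ → [n] before /s/; /m/ → [ɳ] before /ʐ/; /n/ → [ɲ] before /c/. In each pair only place changes, matching the following consonant, while manner and voice stay constant.
/n/ is a voiced alveolar nasal. The following trigger /q/ is uvular, so /n/ must become uvular as well.
A voiced uvular nasal is [ɴ], so the surface segment is [ɴ].

[guχɪɴqa]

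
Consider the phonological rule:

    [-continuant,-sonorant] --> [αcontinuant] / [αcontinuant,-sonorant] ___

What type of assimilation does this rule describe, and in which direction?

progressive manner assimilation

The shared variable α links the value of [continuant] on the target to that of the neighbouring obstruent. [continuant] distinguishes stops from fricatives — a manner-of-articulation feature — so this is manner assimilation.
The conditioning segment sits to the left of the focus bar, meaning the trigger precedes the segment that changes — progressive assimilation.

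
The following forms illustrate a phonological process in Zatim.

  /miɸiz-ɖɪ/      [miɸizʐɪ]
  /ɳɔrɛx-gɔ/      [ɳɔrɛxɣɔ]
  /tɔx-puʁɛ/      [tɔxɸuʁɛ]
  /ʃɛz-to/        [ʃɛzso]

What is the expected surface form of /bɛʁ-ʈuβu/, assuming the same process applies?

The data show progressive manner assimilation: /ɖ/ → [ʐ] after /z/; /g/ → [ɣ] after /x/; /p/ → [ɸ] after /x/; /t/ → [s] after /z/. In each pair only manner changes, matching the preceding consonant, while place and voice stay constant.
The rule targets /ʈ/ (voiceless retroflex stop), which sits after the trigger /ʁ/ (fricative).
A voiceless retroflex fricative is [ʂ], so the surface segment is [ʂ].

[bɛʁʂuβu]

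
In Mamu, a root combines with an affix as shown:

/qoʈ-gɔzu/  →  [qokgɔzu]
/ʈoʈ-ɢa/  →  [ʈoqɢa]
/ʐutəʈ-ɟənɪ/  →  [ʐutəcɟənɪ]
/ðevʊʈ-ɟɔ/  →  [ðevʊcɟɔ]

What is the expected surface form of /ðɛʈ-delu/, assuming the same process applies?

[ðɛtdelu]

The data show regressive place assimilation: /ʈ/ → [k] before /g/; /ʈ/ → [q] before /ɢ/; /ʈ/ → [c] before /ɟ/. In each pair only place changes, matching the following consonant, while manner and voice stay constant.
The rule targets /ʈ/ (voiceless retroflex stop), which sits before the trigger /d/ (alveolar).
The voiceless alveolar stop is [t], so /ʈ/ → [t].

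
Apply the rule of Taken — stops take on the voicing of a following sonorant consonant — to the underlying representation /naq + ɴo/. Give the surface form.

/q/ is a voiceless uvular stop. The following trigger /ɴ/ is voiced, so /q/ must become voiced as well.
The voiced uvular stop is [ɢ], so /q/ → [ɢ].

[naɢɴo]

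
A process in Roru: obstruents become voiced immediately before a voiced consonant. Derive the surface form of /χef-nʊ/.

/f/ is a voiceless labiodental fricative. The following trigger /n/ is voiced, so /f/ must become voiced as well.
A voiced labiodental fricative is [v], so the surface segment is [v].

[χevnʊ]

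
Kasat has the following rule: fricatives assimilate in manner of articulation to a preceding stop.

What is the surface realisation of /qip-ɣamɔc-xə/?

/ɣ/ is a voiced velar fricative. The preceding trigger /p/ is a stop, so /ɣ/ must become a stop as well.
A voiced velar stop is [g], so the surface segment is [g].
The same rule applies at the second boundary: /x/ → [k] next to /c/.

[qipgamɔckə]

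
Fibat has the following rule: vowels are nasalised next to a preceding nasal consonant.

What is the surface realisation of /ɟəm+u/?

[ɟəmũ]

/u/ sits next to the nasal /m/ and is therefore nasalised to [ũ].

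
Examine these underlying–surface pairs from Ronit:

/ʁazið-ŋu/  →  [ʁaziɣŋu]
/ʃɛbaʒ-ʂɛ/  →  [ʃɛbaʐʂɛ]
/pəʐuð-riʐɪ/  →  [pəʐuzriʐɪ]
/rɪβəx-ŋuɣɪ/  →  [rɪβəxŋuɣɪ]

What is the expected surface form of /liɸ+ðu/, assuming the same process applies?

[liθðu]

The data show regressive place assimilation: /ð/ → [ɣ] before /ŋ/; /ʒ/ → [ʐ] before /ʂ/; /ð/ → [z] before /r/. In each pair only place changes, matching the following consonant, while manner and voice stay constant.
Nothing changes in [rɪβəxŋuɣɪ]: there the adjacent consonants already agree in place (/x/ and /ŋ/ are both velar), so this form is consistent with the same rule.
The rule targets /ɸ/ (voiceless bilabial fricative), which sits before the trigger /ð/ (dental).
A voiceless dental fricative is [θ], so the surface segment is [θ].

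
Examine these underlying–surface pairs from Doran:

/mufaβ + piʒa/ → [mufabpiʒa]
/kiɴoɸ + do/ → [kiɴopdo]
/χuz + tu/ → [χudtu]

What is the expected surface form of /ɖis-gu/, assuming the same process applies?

The data show regressive manner assimilation: /β/ → [b] before /p/; /ɸ/ → [p] before /d/; /z/ → [d] before /t/. In each pair only manner changes, matching the following consonant, while place and voice stay constant.
The rule targets /s/ (voiceless alveolar fricative), which sits before the trigger /g/ (stop).
Changing only its manner to stop gives [t] — the voiceless alveolar stop.

[ɖitgu]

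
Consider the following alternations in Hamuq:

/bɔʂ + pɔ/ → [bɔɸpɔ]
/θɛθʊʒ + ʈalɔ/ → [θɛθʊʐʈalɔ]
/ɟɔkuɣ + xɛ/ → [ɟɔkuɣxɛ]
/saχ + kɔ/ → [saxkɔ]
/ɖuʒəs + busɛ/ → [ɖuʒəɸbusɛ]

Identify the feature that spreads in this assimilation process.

place

Underlying /ʂ/ is realised as [ɸ] next to /p/; /p/ itself does not change.
/ʂ/ is retroflex while /p/ is bilabial; the output [ɸ] is bilabial, matching the trigger — so the feature that spreads is place.
The same holds elsewhere in the data: /ʒ/ → [ʐ] before /ʈ/ (postalveolar → retroflex, matching retroflex); /χ/ → [x] before /k/ (uvular → velar, matching velar); /s/ → [ɸ] before /b/ (alveolar → bilabial, matching bilabial) — only place changes, and always toward the following segment.
Nothing changes in [ɟɔkuɣxɛ]: there the adjacent consonants already agree in place (/ɣ/ and /x/ are both velar), so this form is consistent with the same rule.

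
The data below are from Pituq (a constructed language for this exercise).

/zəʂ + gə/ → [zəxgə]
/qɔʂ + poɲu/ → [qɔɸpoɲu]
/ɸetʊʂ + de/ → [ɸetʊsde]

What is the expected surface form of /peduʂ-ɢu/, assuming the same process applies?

[peduχɢu]

The data show regressive place assimilation: /ʂ/ → [x] before /g/; /ʂ/ → [ɸ] before /p/; /ʂ/ → [s] before /d/. In each pair only place changes, matching the following consonant, while manner and voice stay constant.
/ʂ/ is a voiceless retroflex fricative. The following trigger /ɢ/ is uvular, so /ʂ/ must become uvular as well.
Changing only its place to uvular gives [χ] — the voiceless uvular fricative.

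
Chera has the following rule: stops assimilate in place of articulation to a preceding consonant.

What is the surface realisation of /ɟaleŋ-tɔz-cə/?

The rule targets /t/ (voiceless alveolar stop), which sits after the trigger /ŋ/ (velar).
Changing only its place to velar gives [k] — the voiceless velar stop.
At the second juncture, /c/ likewise becomes [t] adjacent to /z/.

[ɟaleŋkɔztə]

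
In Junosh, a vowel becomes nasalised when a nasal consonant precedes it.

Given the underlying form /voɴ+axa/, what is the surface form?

The vowel /a/ is adjacent to the preceding nasal /ɴ/, so it acquires [+nasal] and surfaces as [ã].

[voɴãxa]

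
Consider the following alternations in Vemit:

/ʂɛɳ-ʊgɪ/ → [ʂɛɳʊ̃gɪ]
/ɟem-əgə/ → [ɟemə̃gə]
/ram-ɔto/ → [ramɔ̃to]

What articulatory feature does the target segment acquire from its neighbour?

The vowel /ʊ/ surfaces as nasalised [ʊ̃] next to the preceding nasal /ɳ/ — it has acquired the [+nasal] feature of its neighbour.
Likewise in the remaining data: /ə/ → [ə̃] after /m/; /ɔ/ → [ɔ̃] after /m/ — each time a vowel is nasalised next to a preceding nasal.

nasality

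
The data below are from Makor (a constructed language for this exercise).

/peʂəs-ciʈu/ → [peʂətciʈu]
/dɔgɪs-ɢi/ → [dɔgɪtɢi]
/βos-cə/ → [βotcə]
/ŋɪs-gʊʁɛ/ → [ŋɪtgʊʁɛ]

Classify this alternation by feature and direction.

regressive manner assimilation

Underlying /s/ is realised as [t] next to /c/; /c/ itself does not change.
/s/ is a fricative while /c/ is a stop; the output [t] is a stop, matching the trigger — so the feature that spreads is manner.
Place and voice are unchanged, so the assimilation is partial, not total.
The same holds elsewhere in the data: /s/ → [t] before /ɢ/ (fricative → stop, matching a stop); /s/ → [t] before /g/ (fricative → stop, matching a stop) — only manner changes, and always toward the following segment.
Since the segment that changes precedes the conditioning segment, the assimilation is regressive.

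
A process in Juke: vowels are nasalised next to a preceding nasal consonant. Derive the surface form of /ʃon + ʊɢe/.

[ʃonʊ̃ɢe]

The vowel /ʊ/ is adjacent to the preceding nasal /n/, so it acquires [+nasal] and surfaces as [ʊ̃].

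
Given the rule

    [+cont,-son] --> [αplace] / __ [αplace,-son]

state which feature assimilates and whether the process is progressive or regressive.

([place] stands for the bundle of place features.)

The rule copies the place features (abbreviated [place]) from the environment onto the target, so the assimilating feature is place.
The conditioning segment sits to the right of the focus bar, meaning the trigger follows the segment that changes — regressive assimilation.

regressive place assimilation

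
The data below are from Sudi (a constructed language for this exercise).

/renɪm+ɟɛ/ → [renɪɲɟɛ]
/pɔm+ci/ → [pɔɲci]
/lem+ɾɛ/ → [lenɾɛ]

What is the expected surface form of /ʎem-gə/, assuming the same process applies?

The data show regressive place assimilation: /m/ → [ɲ] before /ɟ/; /m/ → [ɲ] before /c/; /m/ → [n] before /ɾ/. In each pair only place changes, matching the following consonant, while manner and voice stay constant.
/m/ is a voiced bilabial nasal. The following trigger /g/ is velar, so /m/ must become velar as well.
Changing only its place to velar gives [ŋ] — the voiced velar nasal.

[ʎeŋgə]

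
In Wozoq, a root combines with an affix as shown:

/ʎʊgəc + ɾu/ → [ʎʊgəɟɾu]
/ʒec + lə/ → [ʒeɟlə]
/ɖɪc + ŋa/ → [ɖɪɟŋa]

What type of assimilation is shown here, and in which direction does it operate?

regressive voicing assimilation

The segment that alternates is /c/, which surfaces as [ɟ] when adjacent to /ɾ/.
The change voiceless → voiced matches the voicing of the following /ɾ/, identifying this as voicing assimilation.
Place and manner are unchanged, so the assimilation is partial, not total.
Checking the remaining alternations: /c/ → [ɟ] before /l/ (voiceless → voiced, matching voiced); /c/ → [ɟ] before /ŋ/ (voiceless → voiced, matching voiced) — only voicing changes, and always toward the following segment.
Since the segment that changes precedes the conditioning segment, the assimilation is regressive.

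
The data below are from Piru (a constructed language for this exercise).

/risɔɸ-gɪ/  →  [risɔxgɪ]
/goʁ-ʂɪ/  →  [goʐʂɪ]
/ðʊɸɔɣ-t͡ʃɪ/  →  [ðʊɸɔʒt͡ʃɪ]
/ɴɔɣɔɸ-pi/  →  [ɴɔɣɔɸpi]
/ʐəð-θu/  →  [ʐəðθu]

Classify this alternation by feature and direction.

Comparing underlying and surface forms, /ɸ/ → [x] is the alternation; the neighbouring /g/ is constant.
The change bilabial → velar matches the place of the following /g/, identifying this as place assimilation.
Manner and voice are unchanged, so the assimilation is partial, not total.
Checking the remaining alternations: /ʁ/ → [ʐ] before /ʂ/ (uvular → retroflex, matching retroflex); /ɣ/ → [ʒ] before /t͡ʃ/ (velar → postalveolar, matching postalveolar) — only place changes, and always toward the following segment.
No alternation appears in [ɴɔɣɔɸpi], [ʐəðθu]: there the adjacent consonants already agree in place (/ɸ/ and /p/ are both bilabial; /ð/ and /θ/ are both dental), so these forms are consistent with the same rule.
The trigger is the following segment, so the direction is regressive (anticipatory).

regressive place assimilation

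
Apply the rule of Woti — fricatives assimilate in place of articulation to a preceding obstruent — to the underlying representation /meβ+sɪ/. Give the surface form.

The rule targets /s/ (voiceless alveolar fricative), which sits after the trigger /β/ (bilabial).
Changing only its place to bilabial gives [ɸ] — the voiceless bilabial fricative.

[meβɸɪ]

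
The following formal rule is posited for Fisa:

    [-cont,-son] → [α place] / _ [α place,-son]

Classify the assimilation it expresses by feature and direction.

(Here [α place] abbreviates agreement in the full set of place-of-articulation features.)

regressive place assimilation

The rule copies the place features (abbreviated [place]) from the environment onto the target, so the assimilating feature is place.
Since the environment is written after the underscore, the trigger follows the target; the direction is regressive.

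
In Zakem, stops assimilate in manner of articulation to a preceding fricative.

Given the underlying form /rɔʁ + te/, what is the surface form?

/t/ is a voiceless alveolar stop. The preceding trigger /ʁ/ is a fricative, so /t/ must become a fricative as well.
Changing only its manner to fricative gives [s] — the voiceless alveolar fricative.

[rɔʁse]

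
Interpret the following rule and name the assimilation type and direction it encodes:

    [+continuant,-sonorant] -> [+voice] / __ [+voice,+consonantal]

regressive voicing assimilation

The target ([+continuant,-sonorant], fricatives) acquires [+voice] next to a voiced consonant ([+voice,+consonantal]) — it takes on the voicing of its neighbour, so the feature that spreads is voicing.
Since the environment is written after the underscore, the trigger follows the target; the direction is regressive.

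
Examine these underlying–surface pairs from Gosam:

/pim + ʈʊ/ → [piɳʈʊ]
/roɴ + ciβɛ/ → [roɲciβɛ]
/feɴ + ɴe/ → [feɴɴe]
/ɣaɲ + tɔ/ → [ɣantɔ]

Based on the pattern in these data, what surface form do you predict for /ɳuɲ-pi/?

[ɳumpi]

The data show regressive place assimilation: /m/ → [ɳ] before /ʈ/; /ɴ/ → [ɲ] before /c/; /ɲ/ → [n] before /t/. In each pair only place changes, matching the following consonant, while manner and voice stay constant.
No alternation appears in [feɴɴe]: there the adjacent consonants already agree in place (/ɴ/ and /ɴ/ are both uvular), so this form is consistent with the same rule.
/ɲ/ is a voiced palatal nasal. The following trigger /p/ is bilabial, so /ɲ/ must become bilabial as well.
A voiced bilabial nasal is [m], so the surface segment is [m].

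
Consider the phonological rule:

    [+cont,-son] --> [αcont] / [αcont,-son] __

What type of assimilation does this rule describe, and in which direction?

progressive manner assimilation

The shared variable α links the value of [cont] on the target to that of the neighbouring obstruent. [cont] distinguishes stops from fricatives — a manner-of-articulation feature — so this is manner assimilation.
Since the environment is written before the underscore, the trigger precedes the target; the direction is progressive.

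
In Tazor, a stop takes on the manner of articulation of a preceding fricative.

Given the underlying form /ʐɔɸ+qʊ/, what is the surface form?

[ʐɔɸχʊ]

The rule targets /q/ (voiceless uvular stop), which sits after the trigger /ɸ/ (fricative).
The voiceless uvular fricative is [χ], so /q/ → [χ].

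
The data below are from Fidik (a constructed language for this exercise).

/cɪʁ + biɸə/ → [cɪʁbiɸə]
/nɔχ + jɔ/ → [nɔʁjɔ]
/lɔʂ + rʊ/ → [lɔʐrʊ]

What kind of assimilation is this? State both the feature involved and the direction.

regressive voicing assimilation

Underlying /χ/ is realised as [ʁ] next to /j/; /j/ itself does not change.
/χ/ is voiceless while /j/ is voiced; the output [ʁ] is voiced, matching the trigger — so the feature that spreads is voicing.
Place and manner are unchanged, so the assimilation is partial, not total.
The other alternating form patterns the same way: /ʂ/ → [ʐ] before /r/ (voiceless → voiced, matching voiced) — only voicing changes, and always toward the following segment.
No alternation appears in [cɪʁbiɸə]: there the adjacent consonants already agree in voicing (/ʁ/ and /b/ are both voiced), so this form is consistent with the same rule.
Since the segment that changes precedes the conditioning segment, the assimilation is regressive.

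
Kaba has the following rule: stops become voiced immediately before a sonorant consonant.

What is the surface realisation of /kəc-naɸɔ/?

[kəɟnaɸɔ]

/c/ is a voiceless palatal stop. The following trigger /n/ is voiced, so /c/ must become voiced as well.
A voiced palatal stop is [ɟ], so the surface segment is [ɟ].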